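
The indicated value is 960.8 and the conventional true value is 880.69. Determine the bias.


Systematic error = measured - true
= 960.8 - 880.69
= 80.1100

80.1100


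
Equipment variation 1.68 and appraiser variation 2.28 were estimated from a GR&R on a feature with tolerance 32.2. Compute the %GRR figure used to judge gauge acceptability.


GRR = sqrt(EV^2 + AV^2) = sqrt(1.68^2 + 2.28^2) = 2.8321017
%GRR = GRR / tol * 100 = 2.8321017 / 32.2 * 100
%GRR = 8.7953

8.7953


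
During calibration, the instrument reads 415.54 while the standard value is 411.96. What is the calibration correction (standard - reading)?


Correction = standard - reading
= 411.96 - 415.54
= -3.5800

-3.5800


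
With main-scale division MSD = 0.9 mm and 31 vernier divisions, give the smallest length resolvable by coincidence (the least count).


LC = MSD / n_div
= 0.9 / 31
= 0.0290

0.0290


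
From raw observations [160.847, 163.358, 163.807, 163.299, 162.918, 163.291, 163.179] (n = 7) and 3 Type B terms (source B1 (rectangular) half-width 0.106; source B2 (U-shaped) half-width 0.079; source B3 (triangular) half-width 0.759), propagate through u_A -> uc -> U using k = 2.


mean = (160.847 + 163.358 + 163.807 + 163.299 + 162.918 + 163.291 + 163.179) / 7 = 162.957
s = sqrt(sum((x - mean)^2)/(n-1)) = 0.96736119
u_A = s / sqrt(n) = 0.96736119 / sqrt(7) = 0.36562816
u_B1 = 0.106 / sqrt(3) = 0.061199129
u_B2 = 0.079 / sqrt(2) = 0.055861436
u_B3 = 0.759 / sqrt(6) = 0.30986045
uc = sqrt(0.36562816^2 + 0.061199129^2 + 0.055861436^2 + 0.30986045^2) = 0.48637772
U = k * uc = 2 * 0.48637772
U = 0.9728

0.9728


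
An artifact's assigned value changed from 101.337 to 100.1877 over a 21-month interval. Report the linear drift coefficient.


rate = (v2 - v1) / months
= (100.1877 - 101.337) / 21
= -1.1493 / 21
= -0.0547

-0.0547


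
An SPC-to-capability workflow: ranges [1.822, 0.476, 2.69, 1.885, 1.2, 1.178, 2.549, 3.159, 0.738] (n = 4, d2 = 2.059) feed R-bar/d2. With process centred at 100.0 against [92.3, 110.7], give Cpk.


R_bar = (1.822 + 0.476 + 2.69 + 1.885 + 1.2 + 1.178 + 2.549 + 3.159 + 0.738) / 9 = 1.7441111
sigma = R_bar / d2 = 1.7441111 / 2.059 = 0.84706707
Cp = (USL - LSL)/(6*sigma) = (110.7 - 92.3)/(6*0.84706707) = 3.6203
Cpu = (110.7 - 100.0)/(3*0.84706707) = 4.2106
Cpl = (100.0 - 92.3)/(3*0.84706707) = 3.0301
Cpk = min(Cpu, Cpl) = 3.0301

3.0301


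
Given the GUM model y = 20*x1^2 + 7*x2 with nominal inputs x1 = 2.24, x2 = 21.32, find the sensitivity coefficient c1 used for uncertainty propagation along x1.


y = 20*x1^2 + 7*x2
dy/dx1 = 2*20*x1
Evaluate at x1 = 2.24: c1 = 40 * 2.24
c1 = 89.6000

89.6000


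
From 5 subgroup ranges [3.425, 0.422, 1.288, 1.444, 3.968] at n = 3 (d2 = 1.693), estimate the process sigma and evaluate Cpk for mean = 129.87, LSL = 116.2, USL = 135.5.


R_bar = (3.425 + 0.422 + 1.288 + 1.444 + 3.968) / 5 = 2.1094
sigma = R_bar / d2 = 2.1094 / 1.693 = 1.2459539
Cp = (USL - LSL)/(6*sigma) = (135.5 - 116.2)/(6*1.2459539) = 2.5817
Cpu = (135.5 - 129.87)/(3*1.2459539) = 1.5062
Cpl = (129.87 - 116.2)/(3*1.2459539) = 3.6572
Cpk = min(Cpu, Cpl) = 1.5062

1.5062


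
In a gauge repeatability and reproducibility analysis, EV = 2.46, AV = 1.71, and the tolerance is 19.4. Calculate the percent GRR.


GRR = sqrt(EV^2 + AV^2) = sqrt(2.46^2 + 1.71^2) = 2.9959473
%GRR = GRR / tol * 100 = 2.9959473 / 19.4 * 100
%GRR = 15.4430

15.4430


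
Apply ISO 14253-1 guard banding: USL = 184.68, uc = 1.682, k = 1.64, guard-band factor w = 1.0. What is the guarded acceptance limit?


U = k * uc = 1.64 * 1.682 = 2.75848
guard band g = w * U = 1.0 * 2.75848 = 2.75848
AL = USL - g = 184.68 - 2.75848
AL = 181.9215

181.9215


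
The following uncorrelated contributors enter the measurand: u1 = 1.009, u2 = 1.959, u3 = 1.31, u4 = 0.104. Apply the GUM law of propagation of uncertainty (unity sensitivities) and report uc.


uc = sqrt(1.009^2 + 1.959^2 + 1.31^2 + 0.104^2)
uc = sqrt(6.582678)
uc = 2.5657

2.5657


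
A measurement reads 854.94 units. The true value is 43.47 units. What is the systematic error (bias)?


Systematic error = measured - true
= 854.94 - 43.47
= 811.4700

811.4700


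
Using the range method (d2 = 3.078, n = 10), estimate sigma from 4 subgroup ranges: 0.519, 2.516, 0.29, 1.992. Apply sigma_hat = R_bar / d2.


R_bar = (0.519 + 2.516 + 0.29 + 1.992) / 4
R_bar = 5.317 / 4 = 1.32925
sigma_hat = R_bar / d2 = 1.32925 / 3.078 = 0.4319

0.4319


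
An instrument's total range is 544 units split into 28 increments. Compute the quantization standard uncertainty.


resolution = range / divisions
resolution = 544 / 28 = 19.428571
u_res = resolution / (2*sqrt(3))
u_res = 19.428571 / 3.4641016
u_res = 5.6085

5.6085


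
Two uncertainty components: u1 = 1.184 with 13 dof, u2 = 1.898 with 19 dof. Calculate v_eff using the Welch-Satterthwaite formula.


uc = sqrt(u1^2 + u2^2) = sqrt(1.184^2 + 1.898^2) = 2.2370203
v_eff = uc^4 / (u1^4/v1 + u2^4/v2)
= 2.2370203^4 / (1.184^4/13 + 1.898^4/19)
= 25.042616 / 0.83418581
v_eff = 30.0204

30.0204


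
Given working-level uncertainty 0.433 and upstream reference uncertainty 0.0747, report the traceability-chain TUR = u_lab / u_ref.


TUR = u_lab / u_ref
= 0.433 / 0.0747
= 5.7965

5.7965


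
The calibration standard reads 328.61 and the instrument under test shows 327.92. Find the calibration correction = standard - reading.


Correction = standard - reading
= 328.61 - 327.92
= 0.6900

0.6900


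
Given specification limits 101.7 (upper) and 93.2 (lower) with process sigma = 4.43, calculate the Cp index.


Cp = (USL - LSL) / (6 * sigma)
= (101.7 - 93.2) / (6 * 4.43)
= 8.5000 / 26.5800
= 0.3198

0.3198


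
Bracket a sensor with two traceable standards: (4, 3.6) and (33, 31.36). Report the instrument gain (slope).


slope = (y2 - y1) / (x2 - x1)
= (31.36 - 3.6) / (33 - 4)
= 27.7600 / 29
= 0.9572

0.9572


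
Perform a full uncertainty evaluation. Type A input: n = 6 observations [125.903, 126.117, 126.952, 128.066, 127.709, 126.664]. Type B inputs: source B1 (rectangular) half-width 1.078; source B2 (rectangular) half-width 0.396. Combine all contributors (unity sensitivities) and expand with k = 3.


mean = (125.903 + 126.117 + 126.952 + 128.066 + 127.709 + 126.664) / 6 = 126.9018333
s = sqrt(sum((x - mean)^2)/(n-1)) = 0.85784787
u_A = s / sqrt(n) = 0.85784787 / sqrt(6) = 0.35021493
u_B1 = 1.078 / sqrt(3) = 0.62238359
u_B2 = 0.396 / sqrt(3) = 0.22863071
uc = sqrt(0.35021493^2 + 0.62238359^2 + 0.22863071^2) = 0.74985587
U = k * uc = 3 * 0.74985587
U = 2.2496

2.2496


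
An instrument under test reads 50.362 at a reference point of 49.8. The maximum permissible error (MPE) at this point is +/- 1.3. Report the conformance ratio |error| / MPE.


e = indication - reference = 50.362 - 49.8 = 0.5620
|e| = 0.5620
ratio = |e| / MPE = 0.5620 / 1.3
ratio = 0.4323

0.4323


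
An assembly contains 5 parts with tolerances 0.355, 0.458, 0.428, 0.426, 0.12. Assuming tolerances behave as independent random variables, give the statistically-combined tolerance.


RSS = sqrt(0.355^2 + 0.458^2 + 0.428^2 + 0.426^2 + 0.12^2)
= sqrt(0.714849)
= 0.8455

0.8455


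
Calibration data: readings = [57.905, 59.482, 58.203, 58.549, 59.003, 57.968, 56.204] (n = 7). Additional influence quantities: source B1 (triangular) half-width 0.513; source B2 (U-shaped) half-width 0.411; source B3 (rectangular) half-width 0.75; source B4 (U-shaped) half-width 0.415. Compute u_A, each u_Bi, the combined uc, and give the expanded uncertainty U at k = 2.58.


mean = (57.905 + 59.482 + 58.203 + 58.549 + 59.003 + 57.968 + 56.204) / 7 = 58.18771429
s = sqrt(sum((x - mean)^2)/(n-1)) = 1.0435477
u_A = s / sqrt(n) = 1.0435477 / sqrt(7) = 0.39442396
u_B1 = 0.513 / sqrt(6) = 0.20943137
u_B2 = 0.411 / sqrt(2) = 0.29062089
u_B3 = 0.75 / sqrt(3) = 0.4330127
u_B4 = 0.415 / sqrt(2) = 0.29344931
uc = sqrt(0.39442396^2 + 0.20943137^2 + 0.29062089^2 + 0.4330127^2 + 0.29344931^2) = 0.74666241
U = k * uc = 2.58 * 0.74666241
U = 1.9264

1.9264


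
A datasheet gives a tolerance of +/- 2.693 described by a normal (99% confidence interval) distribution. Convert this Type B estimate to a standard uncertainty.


u_B = half_width / 2.576
u_B = 2.693 / 2.576
u_B = 1.0454

1.0454


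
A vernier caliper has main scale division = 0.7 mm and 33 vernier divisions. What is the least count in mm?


LC = MSD / n_div
= 0.7 / 33
= 0.0212

0.0212


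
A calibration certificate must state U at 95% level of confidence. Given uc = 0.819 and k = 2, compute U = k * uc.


U = k * uc
U = 2 * 0.819
U = 1.6380

1.6380


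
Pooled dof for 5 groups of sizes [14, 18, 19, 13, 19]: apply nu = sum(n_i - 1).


nu = sum_i (n_i - 1)
nu = ((14 - 1) + (18 - 1) + (19 - 1) + (13 - 1) + (19 - 1))
nu = 13 + 17 + 18 + 12 + 18
nu = 78

78


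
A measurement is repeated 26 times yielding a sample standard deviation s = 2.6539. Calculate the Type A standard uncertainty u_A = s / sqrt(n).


u_A = s / sqrt(n)
u_A = 2.6539 / sqrt(26)
u_A = 2.6539 / 5.0990195
u_A = 0.5205

0.5205


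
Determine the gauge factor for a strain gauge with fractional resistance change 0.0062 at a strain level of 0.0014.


GF = (dR/R) / epsilon
= 0.0062 / 0.0014
= 4.4286

4.4286


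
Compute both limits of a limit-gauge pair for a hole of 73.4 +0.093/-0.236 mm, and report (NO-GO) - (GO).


GO = nominal - lower_tol (smallest hole = maximum material condition)
GO = 73.4 - 0.236 = 73.164
NO-GO = nominal + upper_tol (largest hole = least material condition)
NO-GO = 73.4 + 0.093 = 73.493
spread = NO-GO - GO = 73.493 - 73.164 = 0.3290

0.3290


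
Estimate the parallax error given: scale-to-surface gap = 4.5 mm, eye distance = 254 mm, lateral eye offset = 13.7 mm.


error = h * offset / d
= 4.5 * 13.7 / 254
= 0.2427

0.2427


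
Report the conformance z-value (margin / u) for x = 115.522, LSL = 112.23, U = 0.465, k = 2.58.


u = U / k = 0.465 / 2.58 = 0.18023256
margin = |LSL - x| = |112.23 - 115.522| = 3.292
z = margin / u = 3.292 / 0.18023256
z = 18.2653

18.2653


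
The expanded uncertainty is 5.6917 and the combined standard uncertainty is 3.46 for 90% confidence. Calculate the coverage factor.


k = U / uc
k = 5.6917 / 3.46
k = 1.645

1.645


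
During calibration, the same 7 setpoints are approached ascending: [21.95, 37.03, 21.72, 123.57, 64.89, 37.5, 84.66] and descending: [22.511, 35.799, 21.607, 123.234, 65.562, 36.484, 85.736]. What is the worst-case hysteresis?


|21.95 - 22.511| = 0.5610
|37.03 - 35.799| = 1.2310
|21.72 - 21.607| = 0.1130
|123.57 - 123.234| = 0.3360
|64.89 - 65.562| = 0.6720
|37.5 - 36.484| = 1.0160
|84.66 - 85.736| = 1.0760
hysteresis = max(diffs) = 1.2310

1.2310


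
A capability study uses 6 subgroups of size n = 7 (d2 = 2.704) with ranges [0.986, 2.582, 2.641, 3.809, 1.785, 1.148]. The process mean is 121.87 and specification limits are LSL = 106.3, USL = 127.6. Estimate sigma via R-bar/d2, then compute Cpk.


R_bar = (0.986 + 2.582 + 2.641 + 3.809 + 1.785 + 1.148) / 6 = 2.1585
sigma = R_bar / d2 = 2.1585 / 2.704 = 0.79826183
Cp = (USL - LSL)/(6*sigma) = (127.6 - 106.3)/(6*0.79826183) = 4.4472
Cpu = (127.6 - 121.87)/(3*0.79826183) = 2.3927
Cpl = (121.87 - 106.3)/(3*0.79826183) = 6.5016
Cpk = min(Cpu, Cpl) = 2.3927

2.3927


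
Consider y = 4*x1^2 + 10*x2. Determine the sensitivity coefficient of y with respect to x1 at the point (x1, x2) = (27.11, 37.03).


y = 4*x1^2 + 10*x2
dy/dx1 = 2*4*x1
Evaluate at x1 = 27.11: c1 = 8 * 27.11
c1 = 216.8800

216.8800


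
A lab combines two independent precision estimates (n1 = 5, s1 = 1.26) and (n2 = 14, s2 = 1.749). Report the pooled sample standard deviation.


s_p = sqrt(((n1-1)*s1^2 + (n2-1)*s2^2) / (n1+n2-2))
numerator = (5-1)*1.26^2 + (14-1)*1.749^2 = 6.3504 + 39.767013 = 46.117413
denominator = 5 + 14 - 2 = 17
s_p^2 = 46.117413 / 17 = 2.712789
s_p = sqrt(2.712789) = 1.6471

1.6471


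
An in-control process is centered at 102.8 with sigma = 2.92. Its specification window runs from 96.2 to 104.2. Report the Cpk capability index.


Cpu = (USL - mean) / (3*sigma) = (104.2 - 102.8) / (3*2.92) = 0.1598
Cpl = (mean - LSL) / (3*sigma) = (102.8 - 96.2) / (3*2.92) = 0.7534
Cpk = min(Cpu, Cpl) = 0.1598

0.1598


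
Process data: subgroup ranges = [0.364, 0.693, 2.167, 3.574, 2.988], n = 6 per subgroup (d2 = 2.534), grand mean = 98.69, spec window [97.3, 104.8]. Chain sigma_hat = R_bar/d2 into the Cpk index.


R_bar = (0.364 + 0.693 + 2.167 + 3.574 + 2.988) / 5 = 1.9572
sigma = R_bar / d2 = 1.9572 / 2.534 = 0.77237569
Cp = (USL - LSL)/(6*sigma) = (104.8 - 97.3)/(6*0.77237569) = 1.6184
Cpu = (104.8 - 98.69)/(3*0.77237569) = 2.6369
Cpl = (98.69 - 97.3)/(3*0.77237569) = 0.5999
Cpk = min(Cpu, Cpl) = 0.5999

0.5999


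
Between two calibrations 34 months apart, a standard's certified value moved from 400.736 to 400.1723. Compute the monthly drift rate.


rate = (v2 - v1) / months
= (400.1723 - 400.736) / 34
= -0.5637 / 34
= -0.0166

-0.0166


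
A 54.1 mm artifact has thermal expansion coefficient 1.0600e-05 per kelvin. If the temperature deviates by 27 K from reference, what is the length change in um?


dL = L * alpha * dT
= 54.1 * 1.0600e-05 * 27
= 0.0154834 mm
dL_um = 0.0154834 * 1000 = 15.4834 um

15.4834


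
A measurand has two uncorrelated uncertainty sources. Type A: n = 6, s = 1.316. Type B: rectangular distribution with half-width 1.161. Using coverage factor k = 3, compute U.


u_A = s / sqrt(n) = 1.316 / sqrt(6) = 0.53725475
u_B = half_width / sqrt(3) = 1.161 / sqrt(3) = 0.67030366
uc = sqrt(u_A^2 + u_B^2) = sqrt(0.53725475^2 + 0.67030366^2) = 0.85903997
U = k * uc = 3 * 0.85903997
U = 2.5771

2.5771


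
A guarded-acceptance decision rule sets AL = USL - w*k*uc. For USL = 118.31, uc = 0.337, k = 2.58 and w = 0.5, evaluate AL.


U = k * uc = 2.58 * 0.337 = 0.86946
guard band g = w * U = 0.5 * 0.86946 = 0.43473
AL = USL - g = 118.31 - 0.43473
AL = 117.8753

117.8753


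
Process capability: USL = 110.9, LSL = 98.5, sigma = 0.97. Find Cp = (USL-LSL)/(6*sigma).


Cp = (USL - LSL) / (6 * sigma)
= (110.9 - 98.5) / (6 * 0.97)
= 12.4000 / 5.8200
= 2.1306

2.1306


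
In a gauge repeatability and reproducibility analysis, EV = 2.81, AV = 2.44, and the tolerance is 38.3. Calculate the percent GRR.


GRR = sqrt(EV^2 + AV^2) = sqrt(2.81^2 + 2.44^2) = 3.7215185
%GRR = GRR / tol * 100 = 3.7215185 / 38.3 * 100
%GRR = 9.7168

9.7168


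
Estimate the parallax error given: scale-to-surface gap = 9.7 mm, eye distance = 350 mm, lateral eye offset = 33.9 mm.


error = h * offset / d
= 9.7 * 33.9 / 350
= 0.9395

0.9395


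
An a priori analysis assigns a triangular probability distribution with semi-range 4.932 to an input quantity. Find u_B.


u_B = half_width / sqrt(6)
u_B = 4.932 / 2.4494897
u_B = 2.0135

2.0135


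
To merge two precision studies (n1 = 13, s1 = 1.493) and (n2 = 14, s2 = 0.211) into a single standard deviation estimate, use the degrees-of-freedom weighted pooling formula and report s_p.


s_p = sqrt(((n1-1)*s1^2 + (n2-1)*s2^2) / (n1+n2-2))
numerator = (13-1)*1.493^2 + (14-1)*0.211^2 = 26.748588 + 0.578773 = 27.327361
denominator = 13 + 14 - 2 = 25
s_p^2 = 27.327361 / 25 = 1.0930944
s_p = sqrt(1.0930944) = 1.0455

1.0455


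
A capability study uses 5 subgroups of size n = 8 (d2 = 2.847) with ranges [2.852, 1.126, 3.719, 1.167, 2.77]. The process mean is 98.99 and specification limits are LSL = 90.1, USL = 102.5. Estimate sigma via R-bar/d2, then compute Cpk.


R_bar = (2.852 + 1.126 + 3.719 + 1.167 + 2.77) / 5 = 2.3268
sigma = R_bar / d2 = 2.3268 / 2.847 = 0.81728135
Cp = (USL - LSL)/(6*sigma) = (102.5 - 90.1)/(6*0.81728135) = 2.5287
Cpu = (102.5 - 98.99)/(3*0.81728135) = 1.4316
Cpl = (98.99 - 90.1)/(3*0.81728135) = 3.6258
Cpk = min(Cpu, Cpl) = 1.4316

1.4316


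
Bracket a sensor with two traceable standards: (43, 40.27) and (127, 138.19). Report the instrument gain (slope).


slope = (y2 - y1) / (x2 - x1)
= (138.19 - 40.27) / (127 - 43)
= 97.9200 / 84
= 1.1657

1.1657


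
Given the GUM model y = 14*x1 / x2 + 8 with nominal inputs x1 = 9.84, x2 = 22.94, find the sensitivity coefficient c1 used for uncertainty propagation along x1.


y = 14*x1 / x2 + 8
dy/dx1 = 14/x2
Evaluate at x2 = 22.94: c1 = 14 / 22.94
c1 = 0.6103

0.6103


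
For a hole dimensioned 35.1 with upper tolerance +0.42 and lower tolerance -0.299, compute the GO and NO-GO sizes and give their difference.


GO = nominal - lower_tol (smallest hole = maximum material condition)
GO = 35.1 - 0.299 = 34.801
NO-GO = nominal + upper_tol (largest hole = least material condition)
NO-GO = 35.1 + 0.42 = 35.52
spread = NO-GO - GO = 35.52 - 34.801 = 0.7190

0.7190


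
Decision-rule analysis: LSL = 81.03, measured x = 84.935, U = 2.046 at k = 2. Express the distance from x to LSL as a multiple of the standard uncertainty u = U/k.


u = U / k = 2.046 / 2 = 1.023
margin = |LSL - x| = |81.03 - 84.935| = 3.905
z = margin / u = 3.905 / 1.023
z = 3.8172

3.8172


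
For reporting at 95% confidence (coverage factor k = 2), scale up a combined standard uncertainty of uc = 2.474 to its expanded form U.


U = k * uc
U = 2 * 2.474
U = 4.9480

4.9480


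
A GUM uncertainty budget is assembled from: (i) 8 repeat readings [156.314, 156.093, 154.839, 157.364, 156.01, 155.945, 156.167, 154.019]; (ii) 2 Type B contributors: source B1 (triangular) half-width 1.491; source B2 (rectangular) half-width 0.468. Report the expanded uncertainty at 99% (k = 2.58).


mean = (156.314 + 156.093 + 154.839 + 157.364 + 156.01 + 155.945 + 156.167 + 154.019) / 8 = 155.843875
s = sqrt(sum((x - mean)^2)/(n-1)) = 1.0054165
u_A = s / sqrt(n) = 1.0054165 / sqrt(8) = 0.35546841
u_B1 = 1.491 / sqrt(6) = 0.6086982
u_B2 = 0.468 / sqrt(3) = 0.27019993
uc = sqrt(0.35546841^2 + 0.6086982^2 + 0.27019993^2) = 0.7549035
U = k * uc = 2.58 * 0.7549035
U = 1.9477

1.9477


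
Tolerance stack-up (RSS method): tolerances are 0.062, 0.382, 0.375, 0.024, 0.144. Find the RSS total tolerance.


RSS = sqrt(0.062^2 + 0.382^2 + 0.375^2 + 0.024^2 + 0.144^2)
= sqrt(0.311705)
= 0.5583

0.5583


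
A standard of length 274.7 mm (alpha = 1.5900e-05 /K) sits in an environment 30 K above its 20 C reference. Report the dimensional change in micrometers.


dL = L * alpha * dT
= 274.7 * 1.5900e-05 * 30
= 0.1310319 mm
dL_um = 0.1310319 * 1000 = 131.0319 um

131.0319


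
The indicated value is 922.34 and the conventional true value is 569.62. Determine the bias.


Systematic error = measured - true
= 922.34 - 569.62
= 352.7200

352.7200


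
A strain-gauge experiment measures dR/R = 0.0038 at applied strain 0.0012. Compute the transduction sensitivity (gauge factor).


GF = (dR/R) / epsilon
= 0.0038 / 0.0012
= 3.1667

3.1667


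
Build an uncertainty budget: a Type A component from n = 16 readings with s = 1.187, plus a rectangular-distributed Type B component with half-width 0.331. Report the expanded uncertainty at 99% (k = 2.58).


u_A = s / sqrt(n) = 1.187 / sqrt(16) = 0.29675
u_B = half_width / sqrt(3) = 0.331 / sqrt(3) = 0.19110294
uc = sqrt(u_A^2 + u_B^2) = sqrt(0.29675^2 + 0.19110294^2) = 0.35296019
U = k * uc = 2.58 * 0.35296019
U = 0.9106

0.9106


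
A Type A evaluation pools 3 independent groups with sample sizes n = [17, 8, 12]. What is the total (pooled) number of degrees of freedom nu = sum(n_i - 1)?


nu = sum_i (n_i - 1)
nu = ((17 - 1) + (8 - 1) + (12 - 1))
nu = 16 + 7 + 11
nu = 34

34


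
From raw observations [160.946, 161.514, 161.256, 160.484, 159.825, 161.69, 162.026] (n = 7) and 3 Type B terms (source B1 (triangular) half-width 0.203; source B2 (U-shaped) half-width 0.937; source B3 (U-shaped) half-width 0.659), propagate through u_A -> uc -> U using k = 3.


mean = (160.946 + 161.514 + 161.256 + 160.484 + 159.825 + 161.69 + 162.026) / 7 = 161.1058571
s = sqrt(sum((x - mean)^2)/(n-1)) = 0.75607152
u_A = s / sqrt(n) = 0.75607152 / sqrt(7) = 0.28576817
u_B1 = 0.203 / sqrt(6) = 0.082874403
u_B2 = 0.937 / sqrt(2) = 0.66255905
u_B3 = 0.659 / sqrt(2) = 0.46598337
uc = sqrt(0.28576817^2 + 0.082874403^2 + 0.66255905^2 + 0.46598337^2) = 0.86293488
U = k * uc = 3 * 0.86293488
U = 2.5888

2.5888


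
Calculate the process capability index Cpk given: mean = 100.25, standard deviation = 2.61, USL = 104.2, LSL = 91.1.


Cpu = (USL - mean) / (3*sigma) = (104.2 - 100.25) / (3*2.61) = 0.5045
Cpl = (mean - LSL) / (3*sigma) = (100.25 - 91.1) / (3*2.61) = 1.1686
Cpk = min(Cpu, Cpl) = 0.5045

0.5045


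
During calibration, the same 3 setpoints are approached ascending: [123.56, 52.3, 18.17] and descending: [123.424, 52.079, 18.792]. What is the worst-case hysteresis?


|123.56 - 123.424| = 0.1360
|52.3 - 52.079| = 0.2210
|18.17 - 18.792| = 0.6220
hysteresis = max(diffs) = 0.6220

0.6220


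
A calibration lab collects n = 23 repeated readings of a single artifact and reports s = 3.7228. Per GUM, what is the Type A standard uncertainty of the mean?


u_A = s / sqrt(n)
u_A = 3.7228 / sqrt(23)
u_A = 3.7228 / 4.7958315
u_A = 0.7763

0.7763


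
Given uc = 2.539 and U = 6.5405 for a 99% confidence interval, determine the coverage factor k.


k = U / uc
k = 6.5405 / 2.539
k = 2.576

2.576


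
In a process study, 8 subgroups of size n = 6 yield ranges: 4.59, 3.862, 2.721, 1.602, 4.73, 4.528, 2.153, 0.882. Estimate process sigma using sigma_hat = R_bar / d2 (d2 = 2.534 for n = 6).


R_bar = (4.59 + 3.862 + 2.721 + 1.602 + 4.73 + 4.528 + 2.153 + 0.882) / 8
R_bar = 25.068 / 8 = 3.1335
sigma_hat = R_bar / d2 = 3.1335 / 2.534 = 1.2366

1.2366


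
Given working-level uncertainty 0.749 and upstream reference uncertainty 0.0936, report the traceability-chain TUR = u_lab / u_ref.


TUR = u_lab / u_ref
= 0.749 / 0.0936
= 8.0021

8.0021


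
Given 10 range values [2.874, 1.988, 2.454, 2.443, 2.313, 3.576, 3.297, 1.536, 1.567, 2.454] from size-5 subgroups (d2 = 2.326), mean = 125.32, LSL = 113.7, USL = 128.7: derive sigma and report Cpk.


R_bar = (2.874 + 1.988 + 2.454 + 2.443 + 2.313 + 3.576 + 3.297 + 1.536 + 1.567 + 2.454) / 10 = 2.4502
sigma = R_bar / d2 = 2.4502 / 2.326 = 1.0533964
Cp = (USL - LSL)/(6*sigma) = (128.7 - 113.7)/(6*1.0533964) = 2.3733
Cpu = (128.7 - 125.32)/(3*1.0533964) = 1.0696
Cpl = (125.32 - 113.7)/(3*1.0533964) = 3.6770
Cpk = min(Cpu, Cpl) = 1.0696

1.0696


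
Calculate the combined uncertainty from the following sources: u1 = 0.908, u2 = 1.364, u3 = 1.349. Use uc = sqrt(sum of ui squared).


uc = sqrt(0.908^2 + 1.364^2 + 1.349^2)
uc = sqrt(4.504761)
uc = 2.1224

2.1224


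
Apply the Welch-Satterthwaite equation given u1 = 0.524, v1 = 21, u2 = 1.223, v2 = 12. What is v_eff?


uc = sqrt(u1^2 + u2^2) = sqrt(0.524^2 + 1.223^2) = 1.3305281
v_eff = uc^4 / (u1^4/v1 + u2^4/v2)
= 1.3305281^4 / (0.524^4/21 + 1.223^4/12)
= 3.1339799 / 0.19002386
v_eff = 16.4926

16.4926


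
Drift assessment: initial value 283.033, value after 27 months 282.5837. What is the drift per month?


rate = (v2 - v1) / months
= (282.5837 - 283.033) / 27
= -0.4493 / 27
= -0.0166

-0.0166


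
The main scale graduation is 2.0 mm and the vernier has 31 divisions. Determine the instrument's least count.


LC = MSD / n_div
= 2.0 / 31
= 0.0645

0.0645


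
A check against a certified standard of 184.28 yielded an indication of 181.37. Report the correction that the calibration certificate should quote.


Correction = standard - reading
= 184.28 - 181.37
= 2.9100

2.9100


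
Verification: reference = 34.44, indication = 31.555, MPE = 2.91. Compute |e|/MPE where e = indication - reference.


e = indication - reference = 31.555 - 34.44 = -2.8850
|e| = 2.8850
ratio = |e| / MPE = 2.8850 / 2.91
ratio = 0.9914

0.9914


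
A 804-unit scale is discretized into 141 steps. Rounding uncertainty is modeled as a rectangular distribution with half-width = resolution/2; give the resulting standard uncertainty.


resolution = range / divisions
resolution = 804 / 141 = 5.7021277
u_res = resolution / (2*sqrt(3))
u_res = 5.7021277 / 3.4641016
u_res = 1.6461

1.6461


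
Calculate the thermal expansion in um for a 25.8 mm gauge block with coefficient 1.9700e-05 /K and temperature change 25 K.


dL = L * alpha * dT
= 25.8 * 1.9700e-05 * 25
= 0.0127065 mm
dL_um = 0.0127065 * 1000 = 12.7065 um

12.7065


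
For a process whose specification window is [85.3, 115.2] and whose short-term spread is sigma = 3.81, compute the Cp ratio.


Cp = (USL - LSL) / (6 * sigma)
= (115.2 - 85.3) / (6 * 3.81)
= 29.9000 / 22.8600
= 1.3080

1.3080


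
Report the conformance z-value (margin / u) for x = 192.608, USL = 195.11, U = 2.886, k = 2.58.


u = U / k = 2.886 / 2.58 = 1.1186047
margin = |USL - x| = |195.11 - 192.608| = 2.502
z = margin / u = 2.502 / 1.1186047
z = 2.2367

2.2367


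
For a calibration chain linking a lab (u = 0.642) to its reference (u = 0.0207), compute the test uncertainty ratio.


TUR = u_lab / u_ref
= 0.642 / 0.0207
= 31.0145

31.0145


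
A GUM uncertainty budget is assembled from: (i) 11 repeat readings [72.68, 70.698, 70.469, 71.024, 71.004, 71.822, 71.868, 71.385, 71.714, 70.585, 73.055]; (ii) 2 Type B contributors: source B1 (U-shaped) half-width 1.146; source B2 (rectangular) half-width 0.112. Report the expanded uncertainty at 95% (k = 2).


mean = (72.68 + 70.698 + 70.469 + 71.024 + 71.004 + 71.822 + 71.868 + 71.385 + 71.714 + 70.585 + 73.055) / 11 = 71.48218182
s = sqrt(sum((x - mean)^2)/(n-1)) = 0.84386276
u_A = s / sqrt(n) = 0.84386276 / sqrt(11) = 0.2544342
u_B1 = 1.146 / sqrt(2) = 0.81034437
u_B2 = 0.112 / sqrt(3) = 0.06466323
uc = sqrt(0.2544342^2 + 0.81034437^2 + 0.06466323^2) = 0.85180754
U = k * uc = 2 * 0.85180754
U = 1.7036

1.7036


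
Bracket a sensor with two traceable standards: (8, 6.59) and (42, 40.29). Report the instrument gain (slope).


slope = (y2 - y1) / (x2 - x1)
= (40.29 - 6.59) / (42 - 8)
= 33.7000 / 34
= 0.9912

0.9912


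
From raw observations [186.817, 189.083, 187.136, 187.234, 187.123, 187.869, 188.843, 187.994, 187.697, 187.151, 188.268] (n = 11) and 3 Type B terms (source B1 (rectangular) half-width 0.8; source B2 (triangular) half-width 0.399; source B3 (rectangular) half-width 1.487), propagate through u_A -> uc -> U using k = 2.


mean = (186.817 + 189.083 + 187.136 + 187.234 + 187.123 + 187.869 + 188.843 + 187.994 + 187.697 + 187.151 + 188.268) / 11 = 187.7468182
s = sqrt(sum((x - mean)^2)/(n-1)) = 0.74712299
u_A = s / sqrt(n) = 0.74712299 / sqrt(11) = 0.22526606
u_B1 = 0.8 / sqrt(3) = 0.46188022
u_B2 = 0.399 / sqrt(6) = 0.16289107
u_B3 = 1.487 / sqrt(3) = 0.85851985
uc = sqrt(0.22526606^2 + 0.46188022^2 + 0.16289107^2 + 0.85851985^2) = 1.0137396
U = k * uc = 2 * 1.0137396
U = 2.0275

2.0275


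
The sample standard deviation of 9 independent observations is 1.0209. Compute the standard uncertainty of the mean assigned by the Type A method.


u_A = s / sqrt(n)
u_A = 1.0209 / sqrt(9)
u_A = 1.0209 / 3
u_A = 0.3403

0.3403


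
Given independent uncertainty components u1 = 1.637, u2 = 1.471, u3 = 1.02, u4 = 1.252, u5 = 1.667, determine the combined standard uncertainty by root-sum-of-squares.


uc = sqrt(1.637^2 + 1.471^2 + 1.02^2 + 1.252^2 + 1.667^2)
uc = sqrt(10.230403)
uc = 3.1985

3.1985


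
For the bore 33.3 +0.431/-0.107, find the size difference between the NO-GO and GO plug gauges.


GO = nominal - lower_tol (smallest hole = maximum material condition)
GO = 33.3 - 0.107 = 33.193
NO-GO = nominal + upper_tol (largest hole = least material condition)
NO-GO = 33.3 + 0.431 = 33.731
spread = NO-GO - GO = 33.731 - 33.193 = 0.5380

0.5380


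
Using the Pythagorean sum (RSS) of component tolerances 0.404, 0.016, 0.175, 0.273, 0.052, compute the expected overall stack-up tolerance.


RSS = sqrt(0.404^2 + 0.016^2 + 0.175^2 + 0.273^2 + 0.052^2)
= sqrt(0.27133)
= 0.5209

0.5209


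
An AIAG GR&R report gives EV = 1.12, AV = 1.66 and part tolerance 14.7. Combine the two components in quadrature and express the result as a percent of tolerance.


GRR = sqrt(EV^2 + AV^2) = sqrt(1.12^2 + 1.66^2) = 2.0024984
%GRR = GRR / tol * 100 = 2.0024984 / 14.7 * 100
%GRR = 13.6224

13.6224


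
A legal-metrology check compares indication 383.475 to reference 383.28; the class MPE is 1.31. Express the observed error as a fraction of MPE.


e = indication - reference = 383.475 - 383.28 = 0.1950
|e| = 0.1950
ratio = |e| / MPE = 0.1950 / 1.31
ratio = 0.1489

0.1489


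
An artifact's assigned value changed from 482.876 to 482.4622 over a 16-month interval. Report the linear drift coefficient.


rate = (v2 - v1) / months
= (482.4622 - 482.876) / 16
= -0.4138 / 16
= -0.0259

-0.0259


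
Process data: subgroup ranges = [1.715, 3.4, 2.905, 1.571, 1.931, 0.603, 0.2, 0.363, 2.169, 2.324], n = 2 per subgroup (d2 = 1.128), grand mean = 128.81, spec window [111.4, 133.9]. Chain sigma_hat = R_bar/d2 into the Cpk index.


R_bar = (1.715 + 3.4 + 2.905 + 1.571 + 1.931 + 0.603 + 0.2 + 0.363 + 2.169 + 2.324) / 10 = 1.7181
sigma = R_bar / d2 = 1.7181 / 1.128 = 1.5231383
Cp = (USL - LSL)/(6*sigma) = (133.9 - 111.4)/(6*1.5231383) = 2.4620
Cpu = (133.9 - 128.81)/(3*1.5231383) = 1.1139
Cpl = (128.81 - 111.4)/(3*1.5231383) = 3.8101
Cpk = min(Cpu, Cpl) = 1.1139

1.1139


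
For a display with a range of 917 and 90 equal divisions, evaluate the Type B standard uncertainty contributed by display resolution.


resolution = range / divisions
resolution = 917 / 90 = 10.188889
u_res = resolution / (2*sqrt(3))
u_res = 10.188889 / 3.4641016
u_res = 2.9413

2.9413


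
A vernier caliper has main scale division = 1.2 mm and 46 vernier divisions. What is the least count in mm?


LC = MSD / n_div
= 1.2 / 46
= 0.0261

0.0261


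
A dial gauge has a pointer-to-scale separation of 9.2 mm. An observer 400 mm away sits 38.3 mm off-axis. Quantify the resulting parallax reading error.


error = h * offset / d
= 9.2 * 38.3 / 400
= 0.8809

0.8809


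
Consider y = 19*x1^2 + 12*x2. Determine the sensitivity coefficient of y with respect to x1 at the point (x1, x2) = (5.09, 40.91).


y = 19*x1^2 + 12*x2
dy/dx1 = 2*19*x1
Evaluate at x1 = 5.09: c1 = 38 * 5.09
c1 = 193.4200

193.4200


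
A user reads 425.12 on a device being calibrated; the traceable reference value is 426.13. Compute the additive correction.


Correction = standard - reading
= 426.13 - 425.12
= 1.0100

1.0100


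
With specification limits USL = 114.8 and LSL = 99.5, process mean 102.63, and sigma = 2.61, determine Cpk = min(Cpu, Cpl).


Cpu = (USL - mean) / (3*sigma) = (114.8 - 102.63) / (3*2.61) = 1.5543
Cpl = (mean - LSL) / (3*sigma) = (102.63 - 99.5) / (3*2.61) = 0.3997
Cpk = min(Cpu, Cpl) = 0.3997

0.3997


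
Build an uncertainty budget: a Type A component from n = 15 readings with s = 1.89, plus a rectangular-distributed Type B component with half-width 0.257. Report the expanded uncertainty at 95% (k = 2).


u_A = s / sqrt(n) = 1.89 / sqrt(15) = 0.4879959
u_B = half_width / sqrt(3) = 0.257 / sqrt(3) = 0.14837902
uc = sqrt(u_A^2 + u_B^2) = sqrt(0.4879959^2 + 0.14837902^2) = 0.51005522
U = k * uc = 2 * 0.51005522
U = 1.0201

1.0201


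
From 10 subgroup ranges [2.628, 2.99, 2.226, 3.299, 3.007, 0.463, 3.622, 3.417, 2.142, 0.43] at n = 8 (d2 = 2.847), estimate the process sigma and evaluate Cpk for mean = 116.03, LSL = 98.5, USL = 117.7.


R_bar = (2.628 + 2.99 + 2.226 + 3.299 + 3.007 + 0.463 + 3.622 + 3.417 + 2.142 + 0.43) / 10 = 2.4224
sigma = R_bar / d2 = 2.4224 / 2.847 = 0.85086055
Cp = (USL - LSL)/(6*sigma) = (117.7 - 98.5)/(6*0.85086055) = 3.7609
Cpu = (117.7 - 116.03)/(3*0.85086055) = 0.6542
Cpl = (116.03 - 98.5)/(3*0.85086055) = 6.8676
Cpk = min(Cpu, Cpl) = 0.6542

0.6542


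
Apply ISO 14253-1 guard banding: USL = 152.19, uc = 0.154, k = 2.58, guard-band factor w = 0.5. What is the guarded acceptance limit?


U = k * uc = 2.58 * 0.154 = 0.39732
guard band g = w * U = 0.5 * 0.39732 = 0.19866
AL = USL - g = 152.19 - 0.19866
AL = 151.9913

151.9913


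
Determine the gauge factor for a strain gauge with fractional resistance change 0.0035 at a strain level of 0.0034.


GF = (dR/R) / epsilon
= 0.0035 / 0.0034
= 1.0294

1.0294


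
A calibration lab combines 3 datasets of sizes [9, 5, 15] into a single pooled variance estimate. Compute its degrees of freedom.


nu = sum_i (n_i - 1)
nu = ((9 - 1) + (5 - 1) + (15 - 1))
nu = 8 + 4 + 14
nu = 26

26


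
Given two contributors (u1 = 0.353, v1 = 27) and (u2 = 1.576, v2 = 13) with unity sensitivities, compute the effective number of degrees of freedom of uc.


uc = sqrt(u1^2 + u2^2) = sqrt(0.353^2 + 1.576^2) = 1.6150495
v_eff = uc^4 / (u1^4/v1 + u2^4/v2)
= 1.6150495^4 / (0.353^4/27 + 1.576^4/13)
= 6.8036717 / 0.47512457
v_eff = 14.3198

14.3198


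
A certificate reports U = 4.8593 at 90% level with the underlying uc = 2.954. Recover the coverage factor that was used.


k = U / uc
k = 4.8593 / 2.954
k = 1.645

1.645


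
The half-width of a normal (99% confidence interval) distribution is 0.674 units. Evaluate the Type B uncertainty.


u_B = half_width / 2.576
u_B = 0.674 / 2.576
u_B = 0.2616

0.2616


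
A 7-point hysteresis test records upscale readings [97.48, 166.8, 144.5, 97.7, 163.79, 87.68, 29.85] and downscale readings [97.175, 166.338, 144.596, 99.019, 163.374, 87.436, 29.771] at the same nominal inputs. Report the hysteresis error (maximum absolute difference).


|97.48 - 97.175| = 0.3050
|166.8 - 166.338| = 0.4620
|144.5 - 144.596| = 0.0960
|97.7 - 99.019| = 1.3190
|163.79 - 163.374| = 0.4160
|87.68 - 87.436| = 0.2440
|29.85 - 29.771| = 0.0790
hysteresis = max(diffs) = 1.3190

1.3190


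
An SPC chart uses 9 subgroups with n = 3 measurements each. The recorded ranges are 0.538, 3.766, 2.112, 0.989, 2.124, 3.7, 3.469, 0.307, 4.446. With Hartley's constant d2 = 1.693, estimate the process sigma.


R_bar = (0.538 + 3.766 + 2.112 + 0.989 + 2.124 + 3.7 + 3.469 + 0.307 + 4.446) / 9
R_bar = 21.451 / 9 = 2.3834444
sigma_hat = R_bar / d2 = 2.3834444 / 1.693 = 1.4078

1.4078


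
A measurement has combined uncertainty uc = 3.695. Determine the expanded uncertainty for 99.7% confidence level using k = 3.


U = k * uc
U = 3 * 3.695
U = 11.0850

11.0850


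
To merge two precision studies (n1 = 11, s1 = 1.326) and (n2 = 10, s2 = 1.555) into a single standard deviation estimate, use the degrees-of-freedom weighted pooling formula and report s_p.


s_p = sqrt(((n1-1)*s1^2 + (n2-1)*s2^2) / (n1+n2-2))
numerator = (11-1)*1.326^2 + (10-1)*1.555^2 = 17.58276 + 21.762225 = 39.344985
denominator = 11 + 10 - 2 = 19
s_p^2 = 39.344985 / 19 = 2.0707887
s_p = sqrt(2.0707887) = 1.4390

1.4390


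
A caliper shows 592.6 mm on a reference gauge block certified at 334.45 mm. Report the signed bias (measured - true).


Systematic error = measured - true
= 592.6 - 334.45
= 258.1500

258.1500


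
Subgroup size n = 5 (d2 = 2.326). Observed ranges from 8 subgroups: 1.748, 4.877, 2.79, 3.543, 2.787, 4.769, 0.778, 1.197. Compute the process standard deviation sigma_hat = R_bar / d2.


R_bar = (1.748 + 4.877 + 2.79 + 3.543 + 2.787 + 4.769 + 0.778 + 1.197) / 8
R_bar = 22.489 / 8 = 2.811125
sigma_hat = R_bar / d2 = 2.811125 / 2.326 = 1.2086

1.2086


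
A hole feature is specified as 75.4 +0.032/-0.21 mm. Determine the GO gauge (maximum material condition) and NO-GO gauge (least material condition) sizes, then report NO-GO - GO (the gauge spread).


GO = nominal - lower_tol (smallest hole = maximum material condition)
GO = 75.4 - 0.21 = 75.19
NO-GO = nominal + upper_tol (largest hole = least material condition)
NO-GO = 75.4 + 0.032 = 75.432
spread = NO-GO - GO = 75.432 - 75.19 = 0.2420

0.2420


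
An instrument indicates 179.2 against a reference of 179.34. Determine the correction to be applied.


Correction = standard - reading
= 179.34 - 179.2
= 0.1400

0.1400


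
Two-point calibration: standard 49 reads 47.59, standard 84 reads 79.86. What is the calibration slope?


slope = (y2 - y1) / (x2 - x1)
= (79.86 - 47.59) / (84 - 49)
= 32.2700 / 35
= 0.9220

0.9220


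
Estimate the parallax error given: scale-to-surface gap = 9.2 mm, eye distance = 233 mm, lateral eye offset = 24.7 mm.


error = h * offset / d
= 9.2 * 24.7 / 233
= 0.9753

0.9753


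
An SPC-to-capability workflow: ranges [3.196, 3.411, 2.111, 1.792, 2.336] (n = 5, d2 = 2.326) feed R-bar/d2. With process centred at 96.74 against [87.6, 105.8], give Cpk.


R_bar = (3.196 + 3.411 + 2.111 + 1.792 + 2.336) / 5 = 2.5692
sigma = R_bar / d2 = 2.5692 / 2.326 = 1.1045572
Cp = (USL - LSL)/(6*sigma) = (105.8 - 87.6)/(6*1.1045572) = 2.7462
Cpu = (105.8 - 96.74)/(3*1.1045572) = 2.7341
Cpl = (96.74 - 87.6)/(3*1.1045572) = 2.7583
Cpk = min(Cpu, Cpl) = 2.7341

2.7341


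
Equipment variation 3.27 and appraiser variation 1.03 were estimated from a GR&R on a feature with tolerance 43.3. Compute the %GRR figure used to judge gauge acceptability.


GRR = sqrt(EV^2 + AV^2) = sqrt(3.27^2 + 1.03^2) = 3.4283815
%GRR = GRR / tol * 100 = 3.4283815 / 43.3 * 100
%GRR = 7.9177

7.9177


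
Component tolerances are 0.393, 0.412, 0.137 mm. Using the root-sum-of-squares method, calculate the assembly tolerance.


RSS = sqrt(0.393^2 + 0.412^2 + 0.137^2)
= sqrt(0.342962)
= 0.5856

0.5856


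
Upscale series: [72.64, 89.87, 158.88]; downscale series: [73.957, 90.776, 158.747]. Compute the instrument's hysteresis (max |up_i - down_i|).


|72.64 - 73.957| = 1.3170
|89.87 - 90.776| = 0.9060
|158.88 - 158.747| = 0.1330
hysteresis = max(diffs) = 1.3170

1.3170


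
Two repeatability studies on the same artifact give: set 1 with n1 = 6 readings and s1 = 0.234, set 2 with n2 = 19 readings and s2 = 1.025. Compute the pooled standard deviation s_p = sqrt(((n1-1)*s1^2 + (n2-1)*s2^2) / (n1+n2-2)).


s_p = sqrt(((n1-1)*s1^2 + (n2-1)*s2^2) / (n1+n2-2))
numerator = (6-1)*0.234^2 + (19-1)*1.025^2 = 0.27378 + 18.91125 = 19.18503
denominator = 6 + 19 - 2 = 23
s_p^2 = 19.18503 / 23 = 0.83413174
s_p = sqrt(0.83413174) = 0.9133

0.9133


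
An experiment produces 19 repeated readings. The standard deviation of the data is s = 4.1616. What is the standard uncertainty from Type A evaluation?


u_A = s / sqrt(n)
u_A = 4.1616 / sqrt(19)
u_A = 4.1616 / 4.3588989
u_A = 0.9547

0.9547


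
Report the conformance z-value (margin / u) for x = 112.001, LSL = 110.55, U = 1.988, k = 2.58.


u = U / k = 1.988 / 2.58 = 0.77054264
margin = |LSL - x| = |110.55 - 112.001| = 1.451
z = margin / u = 1.451 / 0.77054264
z = 1.8831

1.8831


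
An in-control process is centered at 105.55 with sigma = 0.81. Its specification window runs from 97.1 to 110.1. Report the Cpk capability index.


Cpu = (USL - mean) / (3*sigma) = (110.1 - 105.55) / (3*0.81) = 1.8724
Cpl = (mean - LSL) / (3*sigma) = (105.55 - 97.1) / (3*0.81) = 3.4774
Cpk = min(Cpu, Cpl) = 1.8724

1.8724


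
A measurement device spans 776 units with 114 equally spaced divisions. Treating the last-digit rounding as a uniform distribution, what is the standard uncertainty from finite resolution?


resolution = range / divisions
resolution = 776 / 114 = 6.8070175
u_res = resolution / (2*sqrt(3))
u_res = 6.8070175 / 3.4641016
u_res = 1.9650

1.9650


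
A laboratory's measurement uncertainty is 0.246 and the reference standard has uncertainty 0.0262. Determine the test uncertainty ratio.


TUR = u_lab / u_ref
= 0.246 / 0.0262
= 9.3893

9.3893


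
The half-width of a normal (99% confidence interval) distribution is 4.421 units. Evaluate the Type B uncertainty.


u_B = half_width / 2.576
u_B = 4.421 / 2.576
u_B = 1.7162

1.7162


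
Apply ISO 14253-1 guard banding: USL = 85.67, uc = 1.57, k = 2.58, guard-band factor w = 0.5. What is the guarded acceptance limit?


U = k * uc = 2.58 * 1.57 = 4.0506
guard band g = w * U = 0.5 * 4.0506 = 2.0253
AL = USL - g = 85.67 - 2.0253
AL = 83.6447

83.6447


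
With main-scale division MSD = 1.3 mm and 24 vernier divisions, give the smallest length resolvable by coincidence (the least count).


LC = MSD / n_div
= 1.3 / 24
= 0.0542

0.0542
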